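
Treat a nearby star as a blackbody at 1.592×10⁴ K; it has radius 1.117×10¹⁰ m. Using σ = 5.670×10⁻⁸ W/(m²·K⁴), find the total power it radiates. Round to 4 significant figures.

Surface area A = 4πR² = 4π(1.117×10¹⁰ m)² = 1.56789×10²¹ m².
P = σAT⁴ = 5.670×10⁻⁸ × 1.56789×10²¹ × (1.592×10⁴)⁴ = 5.710×10³⁰ W.

P ≈ 5.710×10³⁰ W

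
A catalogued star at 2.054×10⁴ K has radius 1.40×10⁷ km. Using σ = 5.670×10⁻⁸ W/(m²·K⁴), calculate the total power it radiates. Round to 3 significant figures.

Surface area A = 4πR² = 4π(1.40×10¹⁰ m)² = 2.46301×10²¹ m².
P = σAT⁴ = 5.670×10⁻⁸ × 2.46301×10²¹ × (2.054×10⁴)⁴ = 2.49×10³¹ W.

P ≈ 2.49×10³¹ W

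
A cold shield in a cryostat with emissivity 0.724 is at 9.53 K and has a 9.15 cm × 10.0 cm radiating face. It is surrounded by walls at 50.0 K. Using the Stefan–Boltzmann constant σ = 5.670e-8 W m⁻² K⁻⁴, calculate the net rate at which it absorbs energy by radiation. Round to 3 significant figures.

Net gain ≈ 2.34×10⁻³ W

Area A = 0.0915 × 0.100 = 9.15×10⁻³ m².
Net radiated power P_net = εσA(T⁴ − T₀⁴) = 0.724×5.670×10⁻⁸×9.15×10⁻³×(9.53⁴ − 50.0⁴).
T⁴ − T₀⁴ = 8248.44 − 6.25000×10⁶ = -6.24175×10⁶ K⁴, so P_net = -2.34×10⁻³ W — negative, meaning a net gain of 2.34×10⁻³ W.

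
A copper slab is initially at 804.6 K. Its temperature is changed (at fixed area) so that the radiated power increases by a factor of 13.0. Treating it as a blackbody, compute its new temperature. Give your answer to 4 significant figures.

T₂ ≈ 1528 K

P ∝ T⁴, so T₂/T₁ = (P₂/P₁)^(1/4) = (13.0)^(1/4) = 1.89883.
T₂ = 804.6 × 1.89883 = 1528 K.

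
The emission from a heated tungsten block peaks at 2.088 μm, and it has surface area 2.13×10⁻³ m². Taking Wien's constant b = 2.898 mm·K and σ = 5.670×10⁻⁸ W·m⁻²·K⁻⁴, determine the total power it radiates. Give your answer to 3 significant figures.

Wien's law: T = b/λ_max = 2.898×10⁻³/2.088×10⁻⁶ = 1387.93 K.
Area A = 2.13×10⁻³ m².
Then P = σAT⁴ = 5.670×10⁻⁸×2.13×10⁻³×(1387.93)⁴ = 448 W.

P ≈ 448 W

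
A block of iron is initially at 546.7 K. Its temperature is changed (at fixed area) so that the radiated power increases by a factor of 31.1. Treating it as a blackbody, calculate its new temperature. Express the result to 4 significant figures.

T₂ ≈ 1291 K

P ∝ T⁴, so T₂/T₁ = (P₂/P₁)^(1/4) = (31.1)^(1/4) = 2.36151.
T₂ = 546.7 × 2.36151 = 1291 K.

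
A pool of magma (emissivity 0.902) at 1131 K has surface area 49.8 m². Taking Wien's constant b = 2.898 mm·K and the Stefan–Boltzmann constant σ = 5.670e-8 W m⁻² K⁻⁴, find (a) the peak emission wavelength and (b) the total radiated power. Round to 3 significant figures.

λ_max ≈ 2.56×10³ nm; P ≈ 4.17×10⁶ W

(a) λ_max = b/T = 2.898×10⁻³/1131 = 2.562×10⁻⁶ m = 2.56×10³ nm.
Area A = 49.8 m².
(b) P = εσAT⁴ = 0.902×5.670×10⁻⁸×49.8×(1131)⁴ = 4.17×10⁶ W.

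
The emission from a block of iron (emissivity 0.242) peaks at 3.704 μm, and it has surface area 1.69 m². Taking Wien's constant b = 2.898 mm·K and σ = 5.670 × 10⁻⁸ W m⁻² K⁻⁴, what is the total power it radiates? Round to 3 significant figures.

Wien's law: T = b/λ_max = 2.898×10⁻³/3.704×10⁻⁶ = 782.397 K.
Area A = 1.69 m².
Then P = εσAT⁴ = 0.242×5.670×10⁻⁸×1.69×(782.397)⁴ = 8.69×10³ W.

P ≈ 8.69×10³ W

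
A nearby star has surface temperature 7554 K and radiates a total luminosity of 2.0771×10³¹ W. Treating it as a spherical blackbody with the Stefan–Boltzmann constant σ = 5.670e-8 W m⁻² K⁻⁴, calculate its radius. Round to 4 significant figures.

L = 4πR²σT⁴ ⇒ R = √(L/(4πσT⁴)).
σT⁴ = 1.84625×10⁸ W/m², so R = √(2.0771×10³¹/(4π×1.84625×10⁸)) = 9.462×10¹⁰ m.

R ≈ 9.462×10¹⁰ m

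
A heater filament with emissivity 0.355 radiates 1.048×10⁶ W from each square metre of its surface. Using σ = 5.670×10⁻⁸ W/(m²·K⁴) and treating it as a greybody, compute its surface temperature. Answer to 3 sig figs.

I = εσT⁴, so T = (I/εσ)^(1/4) = (1.048×10⁶/(0.355×5.670×10⁻⁸))^(1/4) = 2.69×10³ K.

T ≈ 2.69×10³ K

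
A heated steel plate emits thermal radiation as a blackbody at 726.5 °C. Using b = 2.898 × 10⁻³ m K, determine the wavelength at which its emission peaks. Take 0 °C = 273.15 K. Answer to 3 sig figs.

λ_max ≈ 2.90 μm

T = 726.5 °C + 273.15 = 999.65 K.
Wien's displacement law: λ_max = b/T = (2.898×10⁻³ m·K)/(999.65 K) = 2.899×10⁻⁶ m.
That is 2.90 μm, in the infrared range.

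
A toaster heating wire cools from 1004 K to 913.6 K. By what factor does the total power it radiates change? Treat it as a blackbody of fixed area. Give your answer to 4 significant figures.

P₂/P₁ ≈ 0.6856

P ∝ T⁴, so P₂/P₁ = (T₂/T₁)⁴ = (913.6/1004)⁴ = (0.909960)⁴ = 0.6856.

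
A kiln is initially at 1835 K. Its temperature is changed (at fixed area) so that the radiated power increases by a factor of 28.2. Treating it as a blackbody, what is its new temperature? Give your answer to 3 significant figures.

T₂ ≈ 4.23×10³ K

P ∝ T⁴, so T₂/T₁ = (P₂/P₁)^(1/4) = (28.2)^(1/4) = 2.30442.
T₂ = 1835 × 2.30442 = 4.23×10³ K.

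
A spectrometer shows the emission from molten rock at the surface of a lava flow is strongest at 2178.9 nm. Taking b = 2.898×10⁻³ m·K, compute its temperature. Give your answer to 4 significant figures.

Wien's law gives T = b/λ_max = (2.898×10⁻³ m·K)/(2.1789×10⁻⁶ m) = 1330 K.

T ≈ 1330 K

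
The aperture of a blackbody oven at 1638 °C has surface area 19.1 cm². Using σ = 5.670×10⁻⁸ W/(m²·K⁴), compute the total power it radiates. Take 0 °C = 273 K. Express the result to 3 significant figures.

T = 1638 °C + 273 = 1911 K.
Area A = 19.1 cm² = 1.91×10⁻³ m².
P = σAT⁴ = 5.670×10⁻⁸ × 1.91×10⁻³ × (1911)⁴ = 1.44×10³ W.

P ≈ 1.44×10³ W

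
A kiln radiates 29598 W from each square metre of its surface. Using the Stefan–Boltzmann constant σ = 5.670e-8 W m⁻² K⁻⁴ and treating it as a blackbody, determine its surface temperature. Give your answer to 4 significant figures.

I = σT⁴, so T = (I/σ)^(1/4) = (29598/(5.670×10⁻⁸))^(1/4) = 850.0 K.

T ≈ 850.0 K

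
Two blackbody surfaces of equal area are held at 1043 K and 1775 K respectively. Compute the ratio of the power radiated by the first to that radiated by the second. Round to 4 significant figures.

P₁/P₂ ≈ 0.1192

With equal areas, P₁/P₂ = (T₁/T₂)⁴ = (1043/1775)⁴ = 0.1192.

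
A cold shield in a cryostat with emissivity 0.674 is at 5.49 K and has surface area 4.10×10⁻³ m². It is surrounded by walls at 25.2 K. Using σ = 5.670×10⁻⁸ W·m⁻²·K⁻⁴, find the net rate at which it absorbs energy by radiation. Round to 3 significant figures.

Area A = 4.10×10⁻³ m².
Net radiated power P_net = εσA(T⁴ − T₀⁴) = 0.674×5.670×10⁻⁸×4.10×10⁻³×(5.49⁴ − 25.2⁴).
T⁴ − T₀⁴ = 908.426 − 4.03276×10⁵ = -4.02368×10⁵ K⁴, so P_net = -6.30×10⁻⁵ W — negative, meaning a net gain of 6.30×10⁻⁵ W.

Net gain ≈ 6.30×10⁻⁵ W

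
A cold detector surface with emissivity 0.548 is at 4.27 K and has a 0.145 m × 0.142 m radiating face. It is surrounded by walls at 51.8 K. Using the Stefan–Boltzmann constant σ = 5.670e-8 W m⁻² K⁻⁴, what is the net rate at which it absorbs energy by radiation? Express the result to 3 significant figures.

Area A = 0.145 × 0.142 = 0.02059 m².
Net radiated power P_net = εσA(T⁴ − T₀⁴) = 0.548×5.670×10⁻⁸×0.02059×(4.27⁴ − 51.8⁴).
T⁴ − T₀⁴ = 332.439 − 7.19978×10⁶ = -7.19945×10⁶ K⁴, so P_net = -4.61×10⁻³ W — negative, meaning a net gain of 4.61×10⁻³ W.

Net gain ≈ 4.61×10⁻³ W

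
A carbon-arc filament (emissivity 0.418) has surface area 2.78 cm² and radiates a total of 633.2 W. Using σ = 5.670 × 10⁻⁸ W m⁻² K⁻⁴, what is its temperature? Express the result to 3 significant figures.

Area A = 2.78 cm² = 2.78×10⁻⁴ m².
P = εσAT⁴ ⇒ T = (P/(εσA))^(1/4) = (633.2/(0.418×5.670×10⁻⁸×2.78×10⁻⁴))^(1/4) = 3.13×10³ K.

T ≈ 3.13×10³ K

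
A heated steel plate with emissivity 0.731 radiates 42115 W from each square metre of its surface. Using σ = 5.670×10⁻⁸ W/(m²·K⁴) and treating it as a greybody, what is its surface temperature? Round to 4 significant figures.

I = εσT⁴, so T = (I/εσ)^(1/4) = (42115/(0.731×5.670×10⁻⁸))^(1/4) = 1004 K.

T ≈ 1004 K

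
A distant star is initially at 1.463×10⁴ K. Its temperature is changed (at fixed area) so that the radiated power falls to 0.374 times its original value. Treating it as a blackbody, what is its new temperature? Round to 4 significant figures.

T₂ ≈ 1.144×10⁴ K

P ∝ T⁴, so T₂/T₁ = (P₂/P₁)^(1/4) = (0.374)^(1/4) = 0.782020.
T₂ = 1.463×10⁴ × 0.782020 = 1.144×10⁴ K.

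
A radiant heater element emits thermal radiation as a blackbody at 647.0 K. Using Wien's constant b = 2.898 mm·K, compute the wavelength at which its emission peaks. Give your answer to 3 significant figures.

λ_max ≈ 4.48 μm

Wien's displacement law: λ_max = b/T = (2.898×10⁻³ m·K)/(647.0 K) = 4.479×10⁻⁶ m.
That is 4.48 μm, in the infrared range.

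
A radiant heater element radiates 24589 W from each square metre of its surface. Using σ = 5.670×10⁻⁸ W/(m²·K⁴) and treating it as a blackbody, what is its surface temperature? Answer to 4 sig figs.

I = σT⁴, so T = (I/σ)^(1/4) = (24589/(5.670×10⁻⁸))^(1/4) = 811.5 K.

T ≈ 811.5 K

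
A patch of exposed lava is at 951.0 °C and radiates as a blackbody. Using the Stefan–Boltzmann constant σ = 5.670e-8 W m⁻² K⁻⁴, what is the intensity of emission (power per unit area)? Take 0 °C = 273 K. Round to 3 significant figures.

I ≈ 1.27×10⁵ W/m²

T = 951.0 °C + 273 = 1224.0 K.
Stefan–Boltzmann: I = σT⁴ = 5.670×10⁻⁸ × (1224.0)⁴ = 1.27×10⁵ W/m².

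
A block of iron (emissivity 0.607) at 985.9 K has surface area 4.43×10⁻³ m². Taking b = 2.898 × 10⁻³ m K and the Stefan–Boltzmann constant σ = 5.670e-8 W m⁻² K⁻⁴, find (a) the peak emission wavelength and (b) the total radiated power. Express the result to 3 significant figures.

λ_max ≈ 2.94×10³ nm; P ≈ 144 W

(a) λ_max = b/T = 2.898×10⁻³/985.9 = 2.939×10⁻⁶ m = 2.94×10³ nm.
Area A = 4.43×10⁻³ m².
(b) P = εσAT⁴ = 0.607×5.670×10⁻⁸×4.43×10⁻³×(985.9)⁴ = 144 W.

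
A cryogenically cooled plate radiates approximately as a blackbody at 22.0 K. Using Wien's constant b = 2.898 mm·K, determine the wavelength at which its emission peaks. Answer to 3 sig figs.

Wien's displacement law: λ_max = b/T = (2.898×10⁻³ m·K)/(22.0 K) = 1.317×10⁻⁴ m.
That is 1.32×10⁻⁴ m, in the infrared range.

λ_max ≈ 1.32×10⁻⁴ m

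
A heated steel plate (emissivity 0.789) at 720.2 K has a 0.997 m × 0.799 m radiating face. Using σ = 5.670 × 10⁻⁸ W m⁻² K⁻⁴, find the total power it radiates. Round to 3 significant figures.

Area A = 0.997 × 0.799 = 0.796603 m².
P = εσAT⁴ = 0.789 × 5.670×10⁻⁸ × 0.796603 × (720.2)⁴ = 9.59×10³ W.

P ≈ 9.59×10³ W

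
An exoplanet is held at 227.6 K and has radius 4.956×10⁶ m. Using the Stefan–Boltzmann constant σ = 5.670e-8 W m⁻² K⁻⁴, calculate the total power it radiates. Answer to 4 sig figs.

P ≈ 4.696×10¹⁶ W

Surface area A = 4πR² = 4π(4.956×10⁶ m)² = 3.08654×10¹⁴ m².
P = σAT⁴ = 5.670×10⁻⁸ × 3.08654×10¹⁴ × (227.6)⁴ = 4.696×10¹⁶ W.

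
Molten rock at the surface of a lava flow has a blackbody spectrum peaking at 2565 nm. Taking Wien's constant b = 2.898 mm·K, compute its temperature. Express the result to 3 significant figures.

T ≈ 1.13×10³ K

Wien's law gives T = b/λ_max = (2.898×10⁻³ m·K)/(2.565×10⁻⁶ m) = 1.13×10³ K.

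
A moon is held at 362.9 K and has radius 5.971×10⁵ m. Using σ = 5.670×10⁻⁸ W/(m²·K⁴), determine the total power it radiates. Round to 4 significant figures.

Surface area A = 4πR² = 4π(5.971×10⁵ m)² = 4.48027×10¹² m².
P = σAT⁴ = 5.670×10⁻⁸ × 4.48027×10¹² × (362.9)⁴ = 4.406×10¹⁵ W.

P ≈ 4.406×10¹⁵ W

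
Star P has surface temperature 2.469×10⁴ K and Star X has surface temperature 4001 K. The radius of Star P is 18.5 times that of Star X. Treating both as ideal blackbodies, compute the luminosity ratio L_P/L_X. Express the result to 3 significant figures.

L_P/L_X ≈ 4.96×10⁵

L ∝ R²T⁴, so L_P/L_X = (R_P/R_X)²(T_P/T_X)⁴ = (18.5)² × (2.469×10⁴/4001)⁴ = 342.25 × 1450.14 = 4.96×10⁵.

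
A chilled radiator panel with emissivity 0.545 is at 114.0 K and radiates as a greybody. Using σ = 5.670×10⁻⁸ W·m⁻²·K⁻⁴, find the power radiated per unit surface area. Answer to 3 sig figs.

I ≈ 5.22 W/m²

Stefan–Boltzmann: I = εσT⁴ = 0.545 × 5.670×10⁻⁸ × (114.0)⁴ = 5.22 W/m².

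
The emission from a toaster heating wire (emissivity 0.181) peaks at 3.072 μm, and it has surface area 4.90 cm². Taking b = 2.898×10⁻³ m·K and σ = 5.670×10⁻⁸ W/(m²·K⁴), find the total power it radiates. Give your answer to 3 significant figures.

Wien's law: T = b/λ_max = 2.898×10⁻³/3.072×10⁻⁶ = 943.359 K.
Area A = 4.90 cm² = 4.90×10⁻⁴ m².
Then P = εσAT⁴ = 0.181×5.670×10⁻⁸×4.90×10⁻⁴×(943.359)⁴ = 3.98 W.

P ≈ 3.98 W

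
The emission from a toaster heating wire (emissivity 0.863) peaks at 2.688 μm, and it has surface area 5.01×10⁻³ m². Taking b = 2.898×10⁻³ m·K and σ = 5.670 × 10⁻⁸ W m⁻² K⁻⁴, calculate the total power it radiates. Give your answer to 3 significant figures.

Wien's law: T = b/λ_max = 2.898×10⁻³/2.688×10⁻⁶ = 1078.12 K.
Area A = 5.01×10⁻³ m².
Then P = εσAT⁴ = 0.863×5.670×10⁻⁸×5.01×10⁻³×(1078.12)⁴ = 331 W.

P ≈ 331 W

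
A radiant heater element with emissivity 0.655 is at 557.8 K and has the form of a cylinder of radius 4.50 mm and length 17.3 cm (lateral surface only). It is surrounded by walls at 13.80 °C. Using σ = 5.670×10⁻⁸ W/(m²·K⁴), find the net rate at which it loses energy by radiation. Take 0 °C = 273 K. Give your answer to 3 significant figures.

Surroundings: T = 13.80 °C + 273 = 286.80 K.
Lateral area A = 2πrL = 2π×4.50×10⁻³×0.173 = 4.89146×10⁻³ m².
Net radiated power P_net = εσA(T⁴ − T₀⁴) = 0.655×5.670×10⁻⁸×4.89146×10⁻³×(557.8⁴ − 286.80⁴).
T⁴ − T₀⁴ = 9.68086×10¹⁰ − 6.76576×10⁹ = 9.00428×10¹⁰ K⁴, so P_net = 16.4 W.

Net loss ≈ 16.4 W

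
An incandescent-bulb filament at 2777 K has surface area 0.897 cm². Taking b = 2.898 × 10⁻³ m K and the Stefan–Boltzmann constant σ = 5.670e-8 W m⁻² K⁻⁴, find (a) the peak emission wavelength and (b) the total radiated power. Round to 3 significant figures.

(a) λ_max = b/T = 2.898×10⁻³/2777 = 1.044×10⁻⁶ m = 1.04 μm.
Area A = 0.897 cm² = 8.97×10⁻⁵ m².
(b) P = σAT⁴ = 5.670×10⁻⁸×8.97×10⁻⁵×(2777)⁴ = 302 W.

λ_max ≈ 1.04 μm; P ≈ 302 W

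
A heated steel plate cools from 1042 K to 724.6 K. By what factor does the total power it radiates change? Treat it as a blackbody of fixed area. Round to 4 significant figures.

P ∝ T⁴, so P₂/P₁ = (T₂/T₁)⁴ = (724.6/1042)⁴ = (0.695393)⁴ = 0.2338.

P₂/P₁ ≈ 0.2338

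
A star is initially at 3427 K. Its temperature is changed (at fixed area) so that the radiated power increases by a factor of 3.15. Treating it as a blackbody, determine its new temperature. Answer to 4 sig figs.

P ∝ T⁴, so T₂/T₁ = (P₂/P₁)^(1/4) = (3.15)^(1/4) = 1.33223.
T₂ = 3427 × 1.33223 = 4566 K.

T₂ ≈ 4566 K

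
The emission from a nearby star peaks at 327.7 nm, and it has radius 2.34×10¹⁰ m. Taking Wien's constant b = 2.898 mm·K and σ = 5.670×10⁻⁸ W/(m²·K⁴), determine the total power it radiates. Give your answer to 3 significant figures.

Wien's law: T = b/λ_max = 2.898×10⁻³/3.277×10⁻⁷ = 8843.45 K.
Surface area A = 4πR² = 4π(2.34×10¹⁰ m)² = 6.88084×10²¹ m².
Then P = σAT⁴ = 5.670×10⁻⁸×6.88084×10²¹×(8843.45)⁴ = 2.39×10³⁰ W.

P ≈ 2.39×10³⁰ W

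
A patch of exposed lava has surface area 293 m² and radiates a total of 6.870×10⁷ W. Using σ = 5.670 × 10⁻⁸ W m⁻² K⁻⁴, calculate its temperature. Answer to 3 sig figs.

Area A = 293 m².
P = σAT⁴ ⇒ T = (P/(σA))^(1/4) = (6.870×10⁷/(5.670×10⁻⁸×293))^(1/4) = 1.43×10³ K.

T ≈ 1.43×10³ K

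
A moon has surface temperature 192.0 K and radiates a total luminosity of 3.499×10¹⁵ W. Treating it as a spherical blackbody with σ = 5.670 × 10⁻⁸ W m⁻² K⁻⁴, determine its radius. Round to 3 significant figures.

L = 4πR²σT⁴ ⇒ R = √(L/(4πσT⁴)).
σT⁴ = 77.0527 W/m², so R = √(3.499×10¹⁵/(4π×77.0527)) = 1.90×10⁶ m.

R ≈ 1.90×10⁶ m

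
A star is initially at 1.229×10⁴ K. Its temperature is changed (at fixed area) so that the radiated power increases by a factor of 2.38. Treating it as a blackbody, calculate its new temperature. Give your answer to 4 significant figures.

P ∝ T⁴, so T₂/T₁ = (P₂/P₁)^(1/4) = (2.38)^(1/4) = 1.24206.
T₂ = 1.229×10⁴ × 1.24206 = 1.526×10⁴ K.

T₂ ≈ 1.526×10⁴ K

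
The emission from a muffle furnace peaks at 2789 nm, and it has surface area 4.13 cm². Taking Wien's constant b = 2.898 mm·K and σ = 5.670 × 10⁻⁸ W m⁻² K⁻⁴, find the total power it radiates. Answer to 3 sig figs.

Wien's law: T = b/λ_max = 2.898×10⁻³/2.789×10⁻⁶ = 1039.08 K.
Area A = 4.13 cm² = 4.13×10⁻⁴ m².
Then P = σAT⁴ = 5.670×10⁻⁸×4.13×10⁻⁴×(1039.08)⁴ = 27.3 W.

P ≈ 27.3 W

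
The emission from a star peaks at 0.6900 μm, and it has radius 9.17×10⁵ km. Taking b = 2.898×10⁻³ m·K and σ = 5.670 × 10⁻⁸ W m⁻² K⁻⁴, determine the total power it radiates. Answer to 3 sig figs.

Wien's law: T = b/λ_max = 2.898×10⁻³/6.900×10⁻⁷ = 4200.00 K.
Surface area A = 4πR² = 4π(9.17×10⁸ m)² = 1.05669×10¹⁹ m².
Then P = σAT⁴ = 5.670×10⁻⁸×1.05669×10¹⁹×(4200.00)⁴ = 1.86×10²⁶ W.

P ≈ 1.86×10²⁶ W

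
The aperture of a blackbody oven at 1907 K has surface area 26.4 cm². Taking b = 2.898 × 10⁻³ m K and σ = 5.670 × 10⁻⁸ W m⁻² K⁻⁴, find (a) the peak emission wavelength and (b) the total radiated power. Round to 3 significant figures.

λ_max ≈ 1.52×10³ nm; P ≈ 1.98×10³ W

(a) λ_max = b/T = 2.898×10⁻³/1907 = 1.520×10⁻⁶ m = 1.52×10³ nm.
Area A = 26.4 cm² = 2.64×10⁻³ m².
(b) P = σAT⁴ = 5.670×10⁻⁸×2.64×10⁻³×(1907)⁴ = 1.98×10³ W.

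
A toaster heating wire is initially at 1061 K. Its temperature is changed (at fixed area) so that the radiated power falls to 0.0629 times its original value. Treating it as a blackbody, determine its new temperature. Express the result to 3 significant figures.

T₂ ≈ 531 K

P ∝ T⁴, so T₂/T₁ = (P₂/P₁)^(1/4) = (0.0629)^(1/4) = 0.500798.
T₂ = 1061 × 0.500798 = 531 K.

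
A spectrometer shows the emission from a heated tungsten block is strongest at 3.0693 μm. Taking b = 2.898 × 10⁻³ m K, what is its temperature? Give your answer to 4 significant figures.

T ≈ 944.2 K

Wien's law gives T = b/λ_max = (2.898×10⁻³ m·K)/(3.0693×10⁻⁶ m) = 944.2 K.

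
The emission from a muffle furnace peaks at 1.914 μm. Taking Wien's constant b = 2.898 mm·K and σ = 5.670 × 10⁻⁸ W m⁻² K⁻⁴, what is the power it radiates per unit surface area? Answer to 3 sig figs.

I ≈ 2.98×10⁵ W/m²

Wien's law: T = b/λ_max = 2.898×10⁻³/1.914×10⁻⁶ = 1514.11 K.
Then I = σT⁴ = 5.670×10⁻⁸×(1514.11)⁴ = 2.98×10⁵ W/m².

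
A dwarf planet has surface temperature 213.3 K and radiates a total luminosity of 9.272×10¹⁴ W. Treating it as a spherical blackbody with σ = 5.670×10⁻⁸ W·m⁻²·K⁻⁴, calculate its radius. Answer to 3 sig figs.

L = 4πR²σT⁴ ⇒ R = √(L/(4πσT⁴)).
σT⁴ = 117.367 W/m², so R = √(9.272×10¹⁴/(4π×117.367)) = 7.93×10⁵ m.

R ≈ 7.93×10⁵ m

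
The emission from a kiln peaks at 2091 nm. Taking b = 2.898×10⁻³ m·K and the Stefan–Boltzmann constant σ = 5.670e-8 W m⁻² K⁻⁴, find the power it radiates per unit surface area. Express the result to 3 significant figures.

Wien's law: T = b/λ_max = 2.898×10⁻³/2.091×10⁻⁶ = 1385.94 K.
Then I = σT⁴ = 5.670×10⁻⁸×(1385.94)⁴ = 2.09×10⁵ W/m².

I ≈ 2.09×10⁵ W/m²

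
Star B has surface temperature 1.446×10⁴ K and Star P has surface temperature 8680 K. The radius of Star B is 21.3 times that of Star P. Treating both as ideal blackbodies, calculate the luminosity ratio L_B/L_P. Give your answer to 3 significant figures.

L ∝ R²T⁴, so L_B/L_P = (R_B/R_P)²(T_B/T_P)⁴ = (21.3)² × (1.446×10⁴/8680)⁴ = 453.69 × 7.70184 = 3.49×10³.

L_B/L_P ≈ 3.49×10³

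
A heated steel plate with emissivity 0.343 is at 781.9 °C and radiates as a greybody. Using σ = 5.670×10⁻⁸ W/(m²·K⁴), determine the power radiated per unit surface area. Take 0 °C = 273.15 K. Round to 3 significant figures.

I ≈ 2.41×10⁴ W/m²

T = 781.9 °C + 273.15 = 1055.05 K.
Stefan–Boltzmann: I = εσT⁴ = 0.343 × 5.670×10⁻⁸ × (1055.05)⁴ = 2.41×10⁴ W/m².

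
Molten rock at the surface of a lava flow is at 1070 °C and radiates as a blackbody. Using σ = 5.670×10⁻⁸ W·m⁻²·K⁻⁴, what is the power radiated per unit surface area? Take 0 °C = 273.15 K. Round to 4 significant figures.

T = 1070 °C + 273.15 = 1343.15 K.
Stefan–Boltzmann: I = σT⁴ = 5.670×10⁻⁸ × (1343.15)⁴ = 1.845×10⁵ W/m².

I ≈ 1.845×10⁵ W/m²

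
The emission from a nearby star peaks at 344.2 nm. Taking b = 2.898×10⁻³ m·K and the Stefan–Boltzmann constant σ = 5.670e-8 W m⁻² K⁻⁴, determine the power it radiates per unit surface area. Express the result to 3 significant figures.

Wien's law: T = b/λ_max = 2.898×10⁻³/3.442×10⁻⁷ = 8419.52 K.
Then I = σT⁴ = 5.670×10⁻⁸×(8419.52)⁴ = 2.85×10⁸ W/m².

I ≈ 2.85×10⁸ W/m²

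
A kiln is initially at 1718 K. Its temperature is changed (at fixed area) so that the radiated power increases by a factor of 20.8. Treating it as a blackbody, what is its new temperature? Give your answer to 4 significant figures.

T₂ ≈ 3669 K

P ∝ T⁴, so T₂/T₁ = (P₂/P₁)^(1/4) = (20.8)^(1/4) = 2.13558.
T₂ = 1718 × 2.13558 = 3669 K.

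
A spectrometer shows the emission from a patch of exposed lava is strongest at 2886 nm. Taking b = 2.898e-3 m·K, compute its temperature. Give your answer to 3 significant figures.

T ≈ 1.00×10³ K

Wien's law gives T = b/λ_max = (2.898×10⁻³ m·K)/(2.886×10⁻⁶ m) = 1.00×10³ K.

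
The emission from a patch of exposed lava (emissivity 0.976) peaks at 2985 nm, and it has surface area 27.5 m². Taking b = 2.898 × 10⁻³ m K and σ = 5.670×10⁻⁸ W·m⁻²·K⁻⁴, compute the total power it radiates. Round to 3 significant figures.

Wien's law: T = b/λ_max = 2.898×10⁻³/2.985×10⁻⁶ = 970.854 K.
Area A = 27.5 m².
Then P = εσAT⁴ = 0.976×5.670×10⁻⁸×27.5×(970.854)⁴ = 1.35×10⁶ W.

P ≈ 1.35×10⁶ W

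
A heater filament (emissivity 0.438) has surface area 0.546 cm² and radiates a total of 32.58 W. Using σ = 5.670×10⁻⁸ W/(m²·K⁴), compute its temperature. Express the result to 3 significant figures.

T ≈ 2.21×10³ K

Area A = 0.546 cm² = 5.46×10⁻⁵ m².
P = εσAT⁴ ⇒ T = (P/(εσA))^(1/4) = (32.58/(0.438×5.670×10⁻⁸×5.46×10⁻⁵))^(1/4) = 2.21×10³ K.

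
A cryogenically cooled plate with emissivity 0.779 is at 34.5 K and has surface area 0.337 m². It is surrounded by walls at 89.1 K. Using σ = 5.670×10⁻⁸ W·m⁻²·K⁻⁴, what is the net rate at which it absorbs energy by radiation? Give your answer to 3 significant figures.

Area A = 0.337 m².
Net radiated power P_net = εσA(T⁴ − T₀⁴) = 0.779×5.670×10⁻⁸×0.337×(34.5⁴ − 89.1⁴).
T⁴ − T₀⁴ = 1.41670×10⁶ − 6.30247×10⁷ = -6.16080×10⁷ K⁴, so P_net = -0.917 W — negative, meaning a net gain of 0.917 W.

Net gain ≈ 0.917 W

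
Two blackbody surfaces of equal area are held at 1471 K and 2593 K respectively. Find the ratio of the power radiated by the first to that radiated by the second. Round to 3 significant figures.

With equal areas, P₁/P₂ = (T₁/T₂)⁴ = (1471/2593)⁴ = 0.104.

P₁/P₂ ≈ 0.104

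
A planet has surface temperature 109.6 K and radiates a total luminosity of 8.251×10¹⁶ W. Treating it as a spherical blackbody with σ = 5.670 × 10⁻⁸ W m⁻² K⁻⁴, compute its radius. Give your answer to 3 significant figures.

L = 4πR²σT⁴ ⇒ R = √(L/(4πσT⁴)).
σT⁴ = 8.18136 W/m², so R = √(8.251×10¹⁶/(4π×8.18136)) = 2.83×10⁷ m.

R ≈ 2.83×10⁷ m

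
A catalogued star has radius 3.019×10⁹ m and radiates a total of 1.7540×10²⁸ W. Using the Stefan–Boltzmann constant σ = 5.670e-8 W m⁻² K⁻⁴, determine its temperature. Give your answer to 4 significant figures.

Surface area A = 4πR² = 4π(3.019×10⁹ m)² = 1.14534×10²⁰ m².
P = σAT⁴ ⇒ T = (P/(σA))^(1/4) = (1.7540×10²⁸/(5.670×10⁻⁸×1.14534×10²⁰))^(1/4) = 7209 K.

T ≈ 7209 K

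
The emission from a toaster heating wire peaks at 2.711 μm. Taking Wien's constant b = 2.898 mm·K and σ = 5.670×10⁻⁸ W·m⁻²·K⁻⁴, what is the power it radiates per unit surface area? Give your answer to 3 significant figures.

Wien's law: T = b/λ_max = 2.898×10⁻³/2.711×10⁻⁶ = 1068.98 K.
Then I = σT⁴ = 5.670×10⁻⁸×(1068.98)⁴ = 7.40×10⁴ W/m².

I ≈ 7.40×10⁴ W/m²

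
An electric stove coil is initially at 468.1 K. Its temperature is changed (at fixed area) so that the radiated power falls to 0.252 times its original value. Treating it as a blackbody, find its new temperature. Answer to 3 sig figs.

P ∝ T⁴, so T₂/T₁ = (P₂/P₁)^(1/4) = (0.252)^(1/4) = 0.708517.
T₂ = 468.1 × 0.708517 = 332 K.

T₂ ≈ 332 K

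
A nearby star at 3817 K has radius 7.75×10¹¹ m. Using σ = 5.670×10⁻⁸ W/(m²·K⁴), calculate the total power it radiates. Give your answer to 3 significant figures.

P ≈ 9.08×10³¹ W

Surface area A = 4πR² = 4π(7.75×10¹¹ m)² = 7.54768×10²⁴ m².
P = σAT⁴ = 5.670×10⁻⁸ × 7.54768×10²⁴ × (3817)⁴ = 9.08×10³¹ W.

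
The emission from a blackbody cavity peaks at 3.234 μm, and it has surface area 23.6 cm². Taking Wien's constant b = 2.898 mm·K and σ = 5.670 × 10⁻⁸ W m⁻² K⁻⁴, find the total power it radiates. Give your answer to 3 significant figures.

Wien's law: T = b/λ_max = 2.898×10⁻³/3.234×10⁻⁶ = 896.104 K.
Area A = 23.6 cm² = 2.36×10⁻³ m².
Then P = σAT⁴ = 5.670×10⁻⁸×2.36×10⁻³×(896.104)⁴ = 86.3 W.

P ≈ 86.3 W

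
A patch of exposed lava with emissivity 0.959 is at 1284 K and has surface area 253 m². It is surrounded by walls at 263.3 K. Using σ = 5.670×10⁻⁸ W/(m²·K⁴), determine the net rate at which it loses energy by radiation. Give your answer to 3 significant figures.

Area A = 253 m².
Net radiated power P_net = εσA(T⁴ − T₀⁴) = 0.959×5.670×10⁻⁸×253×(1284⁴ − 263.3⁴).
T⁴ − T₀⁴ = 2.71807×10¹² − 4.80622×10⁹ = 2.71326×10¹² K⁴, so P_net = 3.73×10⁷ W.

Net loss ≈ 3.73×10⁷ W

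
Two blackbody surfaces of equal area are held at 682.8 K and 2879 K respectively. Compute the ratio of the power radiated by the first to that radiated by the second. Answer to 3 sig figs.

P₁/P₂ ≈ 3.16×10⁻³

With equal areas, P₁/P₂ = (T₁/T₂)⁴ = (682.8/2879)⁴ = 3.16×10⁻³.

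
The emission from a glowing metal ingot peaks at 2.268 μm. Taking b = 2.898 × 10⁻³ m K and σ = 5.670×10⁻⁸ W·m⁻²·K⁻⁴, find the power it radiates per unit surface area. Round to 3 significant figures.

Wien's law: T = b/λ_max = 2.898×10⁻³/2.268×10⁻⁶ = 1277.78 K.
Then I = σT⁴ = 5.670×10⁻⁸×(1277.78)⁴ = 1.51×10⁵ W/m².

I ≈ 1.51×10⁵ W/m²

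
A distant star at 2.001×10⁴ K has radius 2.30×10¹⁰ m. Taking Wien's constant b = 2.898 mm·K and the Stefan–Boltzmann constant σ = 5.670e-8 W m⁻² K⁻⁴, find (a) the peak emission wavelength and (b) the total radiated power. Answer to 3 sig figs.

(a) λ_max = b/T = 2.898×10⁻³/2.001×10⁴ = 1.448×10⁻⁷ m = 145 nm.
Surface area A = 4πR² = 4π(2.30×10¹⁰ m)² = 6.64761×10²¹ m².
(b) P = σAT⁴ = 5.670×10⁻⁸×6.64761×10²¹×(2.001×10⁴)⁴ = 6.04×10³¹ W.

λ_max ≈ 145 nm; P ≈ 6.04×10³¹ W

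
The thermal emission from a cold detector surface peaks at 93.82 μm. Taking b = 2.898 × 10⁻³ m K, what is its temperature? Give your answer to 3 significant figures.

Wien's law gives T = b/λ_max = (2.898×10⁻³ m·K)/(9.382×10⁻⁵ m) = 30.9 K.

T ≈ 30.9 K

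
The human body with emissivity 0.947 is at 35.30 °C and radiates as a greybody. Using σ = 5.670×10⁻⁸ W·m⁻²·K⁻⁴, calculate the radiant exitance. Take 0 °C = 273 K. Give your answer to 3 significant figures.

T = 35.30 °C + 273 = 308.30 K.
Stefan–Boltzmann: I = εσT⁴ = 0.947 × 5.670×10⁻⁸ × (308.30)⁴ = 485 W/m².

I ≈ 485 W/m²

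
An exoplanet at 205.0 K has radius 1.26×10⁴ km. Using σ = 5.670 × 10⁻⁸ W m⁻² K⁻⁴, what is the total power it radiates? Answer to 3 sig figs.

Surface area A = 4πR² = 4π(1.26×10⁷ m)² = 1.99504×10¹⁵ m².
P = σAT⁴ = 5.670×10⁻⁸ × 1.99504×10¹⁵ × (205.0)⁴ = 2.00×10¹⁷ W.

P ≈ 2.00×10¹⁷ W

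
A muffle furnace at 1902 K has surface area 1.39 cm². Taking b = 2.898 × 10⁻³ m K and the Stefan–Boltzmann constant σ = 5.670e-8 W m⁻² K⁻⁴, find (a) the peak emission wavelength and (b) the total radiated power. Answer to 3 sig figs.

λ_max ≈ 1.52×10³ nm; P ≈ 103 W

(a) λ_max = b/T = 2.898×10⁻³/1902 = 1.524×10⁻⁶ m = 1.52×10³ nm.
Area A = 1.39 cm² = 1.39×10⁻⁴ m².
(b) P = σAT⁴ = 5.670×10⁻⁸×1.39×10⁻⁴×(1902)⁴ = 103 W.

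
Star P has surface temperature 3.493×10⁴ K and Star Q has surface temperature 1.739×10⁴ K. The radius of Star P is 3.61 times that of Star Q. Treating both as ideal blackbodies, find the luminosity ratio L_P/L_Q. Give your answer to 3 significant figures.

L ∝ R²T⁴, so L_P/L_Q = (R_P/R_Q)²(T_P/T_Q)⁴ = (3.61)² × (3.493×10⁴/1.739×10⁴)⁴ = 13.0321 × 16.2778 = 212.

L_P/L_Q ≈ 212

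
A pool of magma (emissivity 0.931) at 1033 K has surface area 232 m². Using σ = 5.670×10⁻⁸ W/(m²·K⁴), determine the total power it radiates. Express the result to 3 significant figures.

P ≈ 1.39×10⁷ W

Area A = 232 m².
P = εσAT⁴ = 0.931 × 5.670×10⁻⁸ × 232 × (1033)⁴ = 1.39×10⁷ W.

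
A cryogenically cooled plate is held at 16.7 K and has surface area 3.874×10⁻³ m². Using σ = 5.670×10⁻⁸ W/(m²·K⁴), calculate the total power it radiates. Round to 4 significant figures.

P ≈ 1.708×10⁻⁵ W

Area A = 3.874×10⁻³ m².
P = σAT⁴ = 5.670×10⁻⁸ × 3.874×10⁻³ × (16.7)⁴ = 1.708×10⁻⁵ W.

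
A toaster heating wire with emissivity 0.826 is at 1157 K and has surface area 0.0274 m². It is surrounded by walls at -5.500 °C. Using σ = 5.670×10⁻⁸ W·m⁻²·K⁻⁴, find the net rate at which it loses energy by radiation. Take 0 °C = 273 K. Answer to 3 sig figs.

Surroundings: T = -5.500 °C + 273 = 267.500 K.
Area A = 0.0274 m².
Net radiated power P_net = εσA(T⁴ − T₀⁴) = 0.826×5.670×10⁻⁸×0.0274×(1157⁴ − 267.500⁴).
T⁴ − T₀⁴ = 1.79198×10¹² − 5.12030×10⁹ = 1.78686×10¹² K⁴, so P_net = 2.29×10³ W.

Net loss ≈ 2.29×10³ W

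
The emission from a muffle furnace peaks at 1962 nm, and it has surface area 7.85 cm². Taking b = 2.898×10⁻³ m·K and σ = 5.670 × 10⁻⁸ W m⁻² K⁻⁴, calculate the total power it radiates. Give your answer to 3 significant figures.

Wien's law: T = b/λ_max = 2.898×10⁻³/1.962×10⁻⁶ = 1477.06 K.
Area A = 7.85 cm² = 7.85×10⁻⁴ m².
Then P = σAT⁴ = 5.670×10⁻⁸×7.85×10⁻⁴×(1477.06)⁴ = 212 W.

P ≈ 212 W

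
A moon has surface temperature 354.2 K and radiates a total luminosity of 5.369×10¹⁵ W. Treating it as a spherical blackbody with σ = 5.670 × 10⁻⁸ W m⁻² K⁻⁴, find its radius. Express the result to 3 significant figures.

L = 4πR²σT⁴ ⇒ R = √(L/(4πσT⁴)).
σT⁴ = 892.436 W/m², so R = √(5.369×10¹⁵/(4π×892.436)) = 6.92×10⁵ m.

R ≈ 6.92×10⁵ m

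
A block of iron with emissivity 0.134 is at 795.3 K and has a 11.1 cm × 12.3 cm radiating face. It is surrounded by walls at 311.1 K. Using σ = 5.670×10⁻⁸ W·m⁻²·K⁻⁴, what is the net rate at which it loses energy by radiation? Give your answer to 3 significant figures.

Area A = 0.111 × 0.123 = 0.013653 m².
Net radiated power P_net = εσA(T⁴ − T₀⁴) = 0.134×5.670×10⁻⁸×0.013653×(795.3⁴ − 311.1⁴).
T⁴ − T₀⁴ = 4.00059×10¹¹ − 9.36699×10⁹ = 3.90692×10¹¹ K⁴, so P_net = 40.5 W.

Net loss ≈ 40.5 W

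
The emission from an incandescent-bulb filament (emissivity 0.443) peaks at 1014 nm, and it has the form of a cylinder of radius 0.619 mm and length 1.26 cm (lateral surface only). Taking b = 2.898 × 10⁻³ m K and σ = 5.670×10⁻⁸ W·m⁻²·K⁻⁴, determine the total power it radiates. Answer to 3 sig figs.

P ≈ 82.1 W

Wien's law: T = b/λ_max = 2.898×10⁻³/1.014×10⁻⁶ = 2857.99 K.
Lateral area A = 2πrL = 2π×6.19×10⁻⁴×0.0126 = 4.90051×10⁻⁵ m².
Then P = εσAT⁴ = 0.443×5.670×10⁻⁸×4.90051×10⁻⁵×(2857.99)⁴ = 82.1 W.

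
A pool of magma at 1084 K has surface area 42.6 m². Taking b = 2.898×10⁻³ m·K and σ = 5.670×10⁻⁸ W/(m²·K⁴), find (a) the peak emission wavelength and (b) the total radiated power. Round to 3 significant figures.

λ_max ≈ 2.67×10³ nm; P ≈ 3.34×10⁶ W

(a) λ_max = b/T = 2.898×10⁻³/1084 = 2.673×10⁻⁶ m = 2.67×10³ nm.
Area A = 42.6 m².
(b) P = σAT⁴ = 5.670×10⁻⁸×42.6×(1084)⁴ = 3.34×10⁶ W.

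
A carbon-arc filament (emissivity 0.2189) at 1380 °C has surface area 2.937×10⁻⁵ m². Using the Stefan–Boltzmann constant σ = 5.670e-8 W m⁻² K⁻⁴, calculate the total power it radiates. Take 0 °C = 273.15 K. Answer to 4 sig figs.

T = 1380 °C + 273.15 = 1653.15 K.
Area A = 2.937×10⁻⁵ m².
P = εσAT⁴ = 0.2189 × 5.670×10⁻⁸ × 2.937×10⁻⁵ × (1653.15)⁴ = 2.723 W.

P ≈ 2.723 W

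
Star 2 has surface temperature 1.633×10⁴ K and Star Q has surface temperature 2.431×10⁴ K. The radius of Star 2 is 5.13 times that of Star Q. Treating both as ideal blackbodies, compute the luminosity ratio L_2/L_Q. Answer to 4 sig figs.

L_2/L_Q ≈ 5.358

L ∝ R²T⁴, so L_2/L_Q = (R_2/R_Q)²(T_2/T_Q)⁴ = (5.13)² × (1.633×10⁴/2.431×10⁴)⁴ = 26.3169 × 0.203613 = 5.358.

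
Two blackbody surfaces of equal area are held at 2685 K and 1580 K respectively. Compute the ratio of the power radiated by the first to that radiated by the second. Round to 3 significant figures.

P₁/P₂ ≈ 8.34

With equal areas, P₁/P₂ = (T₁/T₂)⁴ = (2685/1580)⁴ = 8.34.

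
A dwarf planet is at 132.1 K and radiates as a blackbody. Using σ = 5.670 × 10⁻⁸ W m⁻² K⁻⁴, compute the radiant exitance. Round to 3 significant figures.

Stefan–Boltzmann: I = σT⁴ = 5.670×10⁻⁸ × (132.1)⁴ = 17.3 W/m².

I ≈ 17.3 W/m²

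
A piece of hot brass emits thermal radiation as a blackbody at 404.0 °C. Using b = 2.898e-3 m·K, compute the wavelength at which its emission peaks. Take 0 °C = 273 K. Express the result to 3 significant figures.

λ_max ≈ 4.28 μm

T = 404.0 °C + 273 = 677.0 K.
Wien's displacement law: λ_max = b/T = (2.898×10⁻³ m·K)/(677.0 K) = 4.281×10⁻⁶ m.
That is 4.28 μm, in the infrared range.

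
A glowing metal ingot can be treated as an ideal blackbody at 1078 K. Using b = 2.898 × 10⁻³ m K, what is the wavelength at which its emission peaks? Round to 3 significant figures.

Wien's displacement law: λ_max = b/T = (2.898×10⁻³ m·K)/(1078 K) = 2.688×10⁻⁶ m.
That is 2.69×10³ nm, in the infrared range.

λ_max ≈ 2.69×10³ nm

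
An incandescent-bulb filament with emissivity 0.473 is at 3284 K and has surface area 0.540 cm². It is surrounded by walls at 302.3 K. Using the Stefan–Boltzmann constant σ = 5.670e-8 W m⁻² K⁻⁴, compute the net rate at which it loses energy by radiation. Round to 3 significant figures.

Net loss ≈ 168 W

Area A = 0.540 cm² = 5.40×10⁻⁵ m².
Net radiated power P_net = εσA(T⁴ − T₀⁴) = 0.473×5.670×10⁻⁸×5.40×10⁻⁵×(3284⁴ − 302.3⁴).
T⁴ − T₀⁴ = 1.16309×10¹⁴ − 8.35127×10⁹ = 1.16301×10¹⁴ K⁴, so P_net = 168 W.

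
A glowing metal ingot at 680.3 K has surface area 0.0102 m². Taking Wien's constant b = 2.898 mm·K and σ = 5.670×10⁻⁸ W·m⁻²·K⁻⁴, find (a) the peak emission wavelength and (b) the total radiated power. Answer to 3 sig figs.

λ_max ≈ 4.26 μm; P ≈ 124 W

(a) λ_max = b/T = 2.898×10⁻³/680.3 = 4.260×10⁻⁶ m = 4.26 μm.
Area A = 0.0102 m².
(b) P = σAT⁴ = 5.670×10⁻⁸×0.0102×(680.3)⁴ = 124 W.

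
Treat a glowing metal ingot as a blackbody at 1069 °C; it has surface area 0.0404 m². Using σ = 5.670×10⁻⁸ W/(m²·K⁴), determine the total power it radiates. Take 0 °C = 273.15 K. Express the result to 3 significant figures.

P ≈ 7.43×10³ W

T = 1069 °C + 273.15 = 1342.15 K.
Area A = 0.0404 m².
P = σAT⁴ = 5.670×10⁻⁸ × 0.0404 × (1342.15)⁴ = 7.43×10³ W.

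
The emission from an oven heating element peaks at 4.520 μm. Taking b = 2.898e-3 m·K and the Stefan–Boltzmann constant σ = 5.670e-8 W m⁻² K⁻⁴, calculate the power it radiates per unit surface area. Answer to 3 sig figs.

I ≈ 9.58×10³ W/m²

Wien's law: T = b/λ_max = 2.898×10⁻³/4.520×10⁻⁶ = 641.150 K.
Then I = σT⁴ = 5.670×10⁻⁸×(641.150)⁴ = 9.58×10³ W/m².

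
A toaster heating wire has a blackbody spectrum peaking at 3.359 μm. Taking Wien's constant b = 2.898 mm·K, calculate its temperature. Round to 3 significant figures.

T ≈ 863 K

Wien's law gives T = b/λ_max = (2.898×10⁻³ m·K)/(3.359×10⁻⁶ m) = 863 K.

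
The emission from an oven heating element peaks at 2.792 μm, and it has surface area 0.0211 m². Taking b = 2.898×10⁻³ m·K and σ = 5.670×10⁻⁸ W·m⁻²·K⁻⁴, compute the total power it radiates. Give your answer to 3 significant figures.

P ≈ 1.39×10³ W

Wien's law: T = b/λ_max = 2.898×10⁻³/2.792×10⁻⁶ = 1037.97 K.
Area A = 0.0211 m².
Then P = σAT⁴ = 5.670×10⁻⁸×0.0211×(1037.97)⁴ = 1.39×10³ W.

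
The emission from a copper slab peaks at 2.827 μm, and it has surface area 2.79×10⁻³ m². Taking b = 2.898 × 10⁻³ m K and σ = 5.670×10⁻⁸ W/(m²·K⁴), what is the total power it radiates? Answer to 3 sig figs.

P ≈ 175 W

Wien's law: T = b/λ_max = 2.898×10⁻³/2.827×10⁻⁶ = 1025.11 K.
Area A = 2.79×10⁻³ m².
Then P = σAT⁴ = 5.670×10⁻⁸×2.79×10⁻³×(1025.11)⁴ = 175 W.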